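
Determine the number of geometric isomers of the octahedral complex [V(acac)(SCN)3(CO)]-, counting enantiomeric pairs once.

2

An octahedron has six vertices in three trans pairs; every non-trans pair is cis.
Each acac is bidentate and must span two cis positions.
There are 2 geometric isomers: SCN fac; SCN mer.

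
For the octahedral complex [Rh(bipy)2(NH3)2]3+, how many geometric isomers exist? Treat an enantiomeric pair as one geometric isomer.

The six octahedral sites form three mutually perpendicular trans pairs.
Each bipy is bidentate and must span two cis positions.
The distinct arrangements are (2 in all): NH3 trans; NH3 cis (chiral).

2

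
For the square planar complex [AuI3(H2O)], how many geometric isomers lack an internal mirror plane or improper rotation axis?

0

Only one geometric arrangement is possible.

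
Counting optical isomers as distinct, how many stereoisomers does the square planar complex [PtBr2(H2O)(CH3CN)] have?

2

A square has two trans pairs of vertices; adjacent vertices are cis.
The distinct arrangements are (2 in all): Br cis; Br trans.
Each arrangement has an internal mirror plane or centre of symmetry, so none is chiral.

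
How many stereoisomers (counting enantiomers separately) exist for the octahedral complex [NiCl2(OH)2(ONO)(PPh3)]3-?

The distinct arrangements are (6 in all): Cl trans, OH trans; Cl trans, OH cis; Cl cis, OH cis (3 arrangements, 2 chiral); Cl cis, OH trans.
Of these, 2 lack any improper symmetry element and so occur as enantiomeric pairs, giving 6 + 2 = 8 stereoisomers in total.

8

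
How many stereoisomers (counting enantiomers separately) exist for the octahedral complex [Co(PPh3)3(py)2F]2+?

3

Working through the distinct placements yields 3 geometric isomers: PPh3 mer, py trans; PPh3 fac, py cis; PPh3 mer, py cis.
Each arrangement has an internal mirror plane or centre of symmetry, so none is chiral.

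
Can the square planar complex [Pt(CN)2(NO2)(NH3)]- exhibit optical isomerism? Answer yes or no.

no

In a square planar complex each vertex has one trans partner and two cis neighbours.
Systematic placement gives 2 geometric isomers: CN cis; CN trans.
Each arrangement has an internal mirror plane or centre of symmetry, so none is chiral.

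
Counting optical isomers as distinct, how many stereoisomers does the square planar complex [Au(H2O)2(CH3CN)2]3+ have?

2

In a square planar complex each vertex has one trans partner and two cis neighbours.
Working through the distinct placements yields 2 geometric isomers: H2O cis; H2O trans.
Each arrangement has an internal mirror plane or centre of symmetry, so none is chiral.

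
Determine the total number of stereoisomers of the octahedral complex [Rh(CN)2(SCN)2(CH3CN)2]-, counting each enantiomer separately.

6

The distinct arrangements are (5 in all): CN trans, SCN trans, CH3CN trans; CN cis, SCN cis, CH3CN trans; CN cis, SCN trans, CH3CN cis; CN cis, SCN cis, CH3CN cis (chiral); CN trans, SCN cis, CH3CN cis.
One of these lacks any improper symmetry element and so occurs as an enantiomeric pair, giving 5 + 1 = 6 stereoisomers in total.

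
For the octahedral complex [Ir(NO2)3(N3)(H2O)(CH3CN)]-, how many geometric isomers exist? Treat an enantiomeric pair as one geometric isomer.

4

In an octahedral complex each vertex has one trans partner and four cis neighbours.
The distinct arrangements are (4 in all): NO2 mer (3 arrangements); NO2 fac (chiral).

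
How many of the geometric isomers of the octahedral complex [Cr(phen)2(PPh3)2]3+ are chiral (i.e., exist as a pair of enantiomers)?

1

The six octahedral sites form three mutually perpendicular trans pairs.
Each phen is bidentate and must span two cis positions.
Working through the distinct placements yields 2 geometric isomers: PPh3 trans; PPh3 cis (chiral).
One of these lacks any improper symmetry element and so occurs as an enantiomeric pair, giving 2 + 1 = 3 stereoisomers in total.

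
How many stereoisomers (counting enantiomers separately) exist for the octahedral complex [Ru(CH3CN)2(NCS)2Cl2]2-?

The distinct arrangements are (5 in all): CH3CN trans, NCS trans, Cl trans; CH3CN trans, NCS cis, Cl cis; CH3CN cis, NCS trans, Cl cis; CH3CN cis, NCS cis, Cl cis (chiral); CH3CN cis, NCS cis, Cl trans.
One of these lacks any improper symmetry element and so occurs as an enantiomeric pair, giving 5 + 1 = 6 stereoisomers in total.

6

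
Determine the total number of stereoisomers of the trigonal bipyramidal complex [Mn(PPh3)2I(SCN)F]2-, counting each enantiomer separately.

10

Systematic enumeration (placing each ligand type in turn and discarding arrangements equivalent by rotation or reflection) gives 7 geometric isomers.
Of these, 3 lack any improper symmetry element and so occur as enantiomeric pairs, giving 7 + 3 = 10 stereoisomers in total.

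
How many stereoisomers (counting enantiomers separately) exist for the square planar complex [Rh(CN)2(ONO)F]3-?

2

A square has two trans pairs of vertices; adjacent vertices are cis.
Working through the distinct placements yields 2 geometric isomers: CN cis; CN trans.
Each arrangement has an internal mirror plane or centre of symmetry, so none is chiral.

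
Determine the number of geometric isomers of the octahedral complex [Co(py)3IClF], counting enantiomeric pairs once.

4

An octahedron has six vertices in three trans pairs; every non-trans pair is cis.
Working through the distinct placements yields 4 geometric isomers: py mer (3 arrangements); py fac (chiral).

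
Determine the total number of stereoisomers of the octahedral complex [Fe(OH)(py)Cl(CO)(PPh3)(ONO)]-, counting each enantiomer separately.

30

An octahedron has six vertices in three trans pairs; every non-trans pair is cis.
Systematic enumeration (placing each ligand type in turn and discarding arrangements equivalent by rotation or reflection) gives 15 geometric isomers.
Of these, 15 lack any improper symmetry element and so occur as enantiomeric pairs, giving 15 + 15 = 30 stereoisomers in total.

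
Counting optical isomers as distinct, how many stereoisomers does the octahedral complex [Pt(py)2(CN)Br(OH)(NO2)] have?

15

An octahedron has six vertices in three trans pairs; every non-trans pair is cis.
Exhaustive case analysis gives 9 geometric isomers.
Of these, 6 lack any improper symmetry element and so occur as enantiomeric pairs, giving 9 + 6 = 15 stereoisomers in total.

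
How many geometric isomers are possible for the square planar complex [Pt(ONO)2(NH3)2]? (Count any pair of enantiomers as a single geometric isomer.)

Working through the distinct placements yields 2 geometric isomers: ONO cis; ONO trans.

2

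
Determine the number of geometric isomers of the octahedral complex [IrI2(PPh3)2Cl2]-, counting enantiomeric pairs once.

5

There are 5 geometric isomers: I trans, PPh3 trans, Cl trans; I cis, PPh3 cis, Cl trans; I cis, PPh3 trans, Cl cis; I cis, PPh3 cis, Cl cis (chiral); I trans, PPh3 cis, Cl cis.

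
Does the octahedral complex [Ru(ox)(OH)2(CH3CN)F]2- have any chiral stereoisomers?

An octahedron has six vertices in three trans pairs; every non-trans pair is cis.
Each ox is bidentate and must span two cis positions.
There are 4 geometric isomers: OH cis (3 arrangements, 2 chiral); OH trans.
Of these, 2 lack any improper symmetry element and so occur as enantiomeric pairs, giving 4 + 2 = 6 stereoisomers in total.

yes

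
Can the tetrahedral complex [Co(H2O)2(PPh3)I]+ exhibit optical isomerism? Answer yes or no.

In a tetrahedral complex all four positions are equivalent and every pair of ligands is adjacent — there is no cis/trans distinction.
Only one geometric arrangement is possible.

no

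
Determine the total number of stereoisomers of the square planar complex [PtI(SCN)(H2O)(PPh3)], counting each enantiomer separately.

A square has two trans pairs of vertices; adjacent vertices are cis.
There are 3 geometric isomers: (H2O/PPh3 trans, I/SCN trans); (H2O/SCN trans, I/PPh3 trans); (H2O/I trans, PPh3/SCN trans).
Each arrangement has an internal mirror plane or centre of symmetry, so none is chiral.

3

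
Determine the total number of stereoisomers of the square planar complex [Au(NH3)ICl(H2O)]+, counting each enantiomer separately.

A square has two trans pairs of vertices; adjacent vertices are cis.
Working through the distinct placements yields 3 geometric isomers: (Cl/I trans, H2O/NH3 trans); (Cl/NH3 trans, H2O/I trans); (Cl/H2O trans, I/NH3 trans).
Each arrangement has an internal mirror plane or centre of symmetry, so none is chiral.

3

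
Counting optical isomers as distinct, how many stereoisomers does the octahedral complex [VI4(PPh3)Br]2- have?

2

In an octahedral complex each vertex has one trans partner and four cis neighbours.
There are 2 geometric isomers: PPh3 and Br mutually cis; PPh3 and Br mutually trans.
Each arrangement has an internal mirror plane or centre of symmetry, so none is chiral.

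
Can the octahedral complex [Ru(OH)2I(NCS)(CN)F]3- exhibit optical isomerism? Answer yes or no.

yes

In an octahedral complex each vertex has one trans partner and four cis neighbours.
Placing the ligands in turn and identifying arrangements related by rotation or reflection leaves 9 distinct geometric isomers.
Of these, 6 lack any improper symmetry element and so occur as enantiomeric pairs, giving 9 + 6 = 15 stereoisomers in total.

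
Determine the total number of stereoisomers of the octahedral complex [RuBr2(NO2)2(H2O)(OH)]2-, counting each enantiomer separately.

8

The six octahedral sites form three mutually perpendicular trans pairs.
There are 6 geometric isomers: Br trans, NO2 cis; Br trans, NO2 trans; Br cis, NO2 cis (3 arrangements, 2 chiral); Br cis, NO2 trans.
Of these, 2 lack any improper symmetry element and so occur as enantiomeric pairs, giving 6 + 2 = 8 stereoisomers in total.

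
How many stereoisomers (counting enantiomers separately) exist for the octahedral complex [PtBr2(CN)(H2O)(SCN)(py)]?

15

The six octahedral sites form three mutually perpendicular trans pairs.
Exhaustive case analysis gives 9 geometric isomers.
Of these, 6 lack any improper symmetry element and so occur as enantiomeric pairs, giving 9 + 6 = 15 stereoisomers in total.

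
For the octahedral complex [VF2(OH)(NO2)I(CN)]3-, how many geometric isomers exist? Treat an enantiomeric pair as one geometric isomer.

9

Exhaustive case analysis gives 9 geometric isomers.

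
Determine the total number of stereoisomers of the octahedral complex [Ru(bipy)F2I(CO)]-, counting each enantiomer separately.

6

The six octahedral sites form three mutually perpendicular trans pairs.
Each bipy is bidentate and must span two cis positions.
Working through the distinct placements yields 4 geometric isomers: F cis (3 arrangements, 2 chiral); F trans.
Of these, 2 lack any improper symmetry element and so occur as enantiomeric pairs, giving 4 + 2 = 6 stereoisomers in total.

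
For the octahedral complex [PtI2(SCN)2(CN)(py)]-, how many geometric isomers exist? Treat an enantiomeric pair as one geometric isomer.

6

There are 6 geometric isomers: I cis, SCN cis (3 arrangements, 2 chiral); I cis, SCN trans; I trans, SCN cis; I trans, SCN trans.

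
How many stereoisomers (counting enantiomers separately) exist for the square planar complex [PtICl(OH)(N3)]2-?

A square has two trans pairs of vertices; adjacent vertices are cis.
Systematic placement gives 3 geometric isomers: (Cl/N3 trans, I/OH trans); (Cl/OH trans, I/N3 trans); (Cl/I trans, N3/OH trans).
Each arrangement has an internal mirror plane or centre of symmetry, so none is chiral.

3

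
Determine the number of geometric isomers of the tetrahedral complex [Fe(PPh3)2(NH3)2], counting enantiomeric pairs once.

1

All four vertices of a tetrahedron are equivalent and mutually adjacent, so cis/trans isomerism cannot arise.
Only one geometric arrangement is possible.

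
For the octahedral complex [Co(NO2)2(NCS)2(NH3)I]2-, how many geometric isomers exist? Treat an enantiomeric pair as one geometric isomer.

6

Systematic placement gives 6 geometric isomers: NO2 trans, NCS cis; NO2 cis, NCS cis (3 arrangements, 2 chiral); NO2 trans, NCS trans; NO2 cis, NCS trans.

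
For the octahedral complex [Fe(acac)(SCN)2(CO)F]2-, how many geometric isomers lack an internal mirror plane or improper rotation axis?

2

An octahedron has six vertices in three trans pairs; every non-trans pair is cis.
Each acac is bidentate and must span two cis positions.
The distinct arrangements are (4 in all): SCN cis (3 arrangements, 2 chiral); SCN trans.
Of these, 2 lack any improper symmetry element and so occur as enantiomeric pairs, giving 4 + 2 = 6 stereoisomers in total.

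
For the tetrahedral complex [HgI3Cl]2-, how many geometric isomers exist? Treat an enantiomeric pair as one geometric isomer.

1

Only one geometric arrangement is possible.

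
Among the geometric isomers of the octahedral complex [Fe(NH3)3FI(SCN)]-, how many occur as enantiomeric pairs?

1

In an octahedral complex each vertex has one trans partner and four cis neighbours.
There are 4 geometric isomers: NH3 mer (3 arrangements); NH3 fac (chiral).
One of these lacks any improper symmetry element and so occurs as an enantiomeric pair, giving 4 + 1 = 5 stereoisomers in total.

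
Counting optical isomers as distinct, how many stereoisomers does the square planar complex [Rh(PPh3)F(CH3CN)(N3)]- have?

3

A square has two trans pairs of vertices; adjacent vertices are cis.
There are 3 geometric isomers: (CH3CN/N3 trans, F/PPh3 trans); (CH3CN/PPh3 trans, F/N3 trans); (CH3CN/F trans, N3/PPh3 trans).
Each arrangement has an internal mirror plane or centre of symmetry, so none is chiral.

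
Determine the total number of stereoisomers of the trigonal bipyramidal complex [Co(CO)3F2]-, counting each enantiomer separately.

A trigonal bipyramid has two axial and three equatorial sites, which are chemically inequivalent.
The distinct arrangements are (3 in all): F both equatorial; F one axial, one equatorial; F both axial.
Each arrangement has an internal mirror plane or centre of symmetry, so none is chiral.

3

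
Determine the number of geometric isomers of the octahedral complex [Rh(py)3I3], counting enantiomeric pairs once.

2

The distinct arrangements are (2 in all): py mer; py fac.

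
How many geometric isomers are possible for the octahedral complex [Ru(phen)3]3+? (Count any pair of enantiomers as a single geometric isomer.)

The six octahedral sites form three mutually perpendicular trans pairs.
Each phen is bidentate and must span two cis positions.
Only one geometric arrangement is possible; it has no improper symmetry element, so it exists as a pair of enantiomers (2 stereoisomers).

1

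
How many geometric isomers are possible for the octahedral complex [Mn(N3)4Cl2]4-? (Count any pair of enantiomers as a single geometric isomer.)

2

Systematic placement gives 2 geometric isomers: Cl trans; Cl cis.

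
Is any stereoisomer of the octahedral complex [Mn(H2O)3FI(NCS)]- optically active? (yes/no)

An octahedron has six vertices in three trans pairs; every non-trans pair is cis.
Working through the distinct placements yields 4 geometric isomers: H2O mer (3 arrangements); H2O fac (chiral).
One of these lacks any improper symmetry element and so occurs as an enantiomeric pair, giving 4 + 1 = 5 stereoisomers in total.

yes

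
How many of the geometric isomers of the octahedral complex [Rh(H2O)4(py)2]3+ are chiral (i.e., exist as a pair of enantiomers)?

0

There are 2 geometric isomers: py trans; py cis.
Each arrangement has an internal mirror plane or centre of symmetry, so none is chiral.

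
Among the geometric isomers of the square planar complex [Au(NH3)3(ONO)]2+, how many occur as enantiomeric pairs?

0

A square has two trans pairs of vertices; adjacent vertices are cis.
Only one geometric arrangement is possible.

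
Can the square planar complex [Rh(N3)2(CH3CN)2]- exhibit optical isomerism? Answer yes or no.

In a square planar complex each vertex has one trans partner and two cis neighbours.
Working through the distinct placements yields 2 geometric isomers: N3 cis; N3 trans.
Each arrangement has an internal mirror plane or centre of symmetry, so none is chiral.

no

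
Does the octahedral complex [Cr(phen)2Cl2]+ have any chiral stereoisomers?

An octahedron has six vertices in three trans pairs; every non-trans pair is cis.
Each phen is bidentate and must span two cis positions.
The distinct arrangements are (2 in all): Cl trans; Cl cis (chiral).
One of these lacks any improper symmetry element and so occurs as an enantiomeric pair, giving 2 + 1 = 3 stereoisomers in total.

yes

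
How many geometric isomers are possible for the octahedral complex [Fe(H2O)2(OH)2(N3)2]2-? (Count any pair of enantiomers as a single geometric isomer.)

In an octahedral complex each vertex has one trans partner and four cis neighbours.
There are 5 geometric isomers: H2O trans, OH trans, N3 trans; H2O trans, OH cis, N3 cis; H2O cis, OH trans, N3 cis; H2O cis, OH cis, N3 cis (chiral); H2O cis, OH cis, N3 trans.

5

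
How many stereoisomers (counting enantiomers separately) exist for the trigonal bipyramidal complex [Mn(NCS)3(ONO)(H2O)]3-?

A trigonal bipyramid has two axial and three equatorial sites, which are chemically inequivalent.
The distinct arrangements are (4 in all): ONO equatorial, H2O axial; ONO axial, H2O axial; ONO equatorial, H2O equatorial; ONO axial, H2O equatorial.
Each arrangement has an internal mirror plane or centre of symmetry, so none is chiral.

4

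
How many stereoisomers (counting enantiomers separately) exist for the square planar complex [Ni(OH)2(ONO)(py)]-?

In a square planar complex each vertex has one trans partner and two cis neighbours.
The distinct arrangements are (2 in all): OH cis; OH trans.
Each arrangement has an internal mirror plane or centre of symmetry, so none is chiral.

2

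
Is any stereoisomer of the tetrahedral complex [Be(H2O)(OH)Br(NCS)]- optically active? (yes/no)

yes

All four vertices of a tetrahedron are equivalent and mutually adjacent, so cis/trans isomerism cannot arise.
Only one geometric arrangement is possible; it has no improper symmetry element, so it exists as a pair of enantiomers (2 stereoisomers).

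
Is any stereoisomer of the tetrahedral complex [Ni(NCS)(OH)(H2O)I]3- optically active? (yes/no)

In a tetrahedral complex all four positions are equivalent and every pair of ligands is adjacent — there is no cis/trans distinction.
Only one geometric arrangement is possible; it has no improper symmetry element, so it exists as a pair of enantiomers (2 stereoisomers).

yes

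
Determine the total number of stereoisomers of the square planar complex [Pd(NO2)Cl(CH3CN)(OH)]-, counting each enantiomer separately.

3

A square has two trans pairs of vertices; adjacent vertices are cis.
The distinct arrangements are (3 in all): (CH3CN/NO2 trans, Cl/OH trans); (CH3CN/OH trans, Cl/NO2 trans); (CH3CN/Cl trans, NO2/OH trans).
Each arrangement has an internal mirror plane or centre of symmetry, so none is chiral.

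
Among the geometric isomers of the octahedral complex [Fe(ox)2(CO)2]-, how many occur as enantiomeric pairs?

1

An octahedron has six vertices in three trans pairs; every non-trans pair is cis.
Each ox is bidentate and must span two cis positions.
The distinct arrangements are (2 in all): CO trans; CO cis (chiral).
One of these lacks any improper symmetry element and so occurs as an enantiomeric pair, giving 2 + 1 = 3 stereoisomers in total.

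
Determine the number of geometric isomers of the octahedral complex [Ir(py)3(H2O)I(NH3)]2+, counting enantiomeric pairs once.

4

The six octahedral sites form three mutually perpendicular trans pairs.
There are 4 geometric isomers: py mer (3 arrangements); py fac (chiral).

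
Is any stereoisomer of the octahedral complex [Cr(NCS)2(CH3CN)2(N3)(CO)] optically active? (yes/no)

yes

An octahedron has six vertices in three trans pairs; every non-trans pair is cis.
Systematic placement gives 6 geometric isomers: NCS trans, CH3CN trans; NCS cis, CH3CN trans; NCS trans, CH3CN cis; NCS cis, CH3CN cis (3 arrangements, 2 chiral).
Of these, 2 lack any improper symmetry element and so occur as enantiomeric pairs, giving 6 + 2 = 8 stereoisomers in total.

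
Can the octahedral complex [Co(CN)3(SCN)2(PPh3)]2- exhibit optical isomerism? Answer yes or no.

Working through the distinct placements yields 3 geometric isomers: CN mer, SCN trans; CN mer, SCN cis; CN fac, SCN cis.
Each arrangement has an internal mirror plane or centre of symmetry, so none is chiral.

no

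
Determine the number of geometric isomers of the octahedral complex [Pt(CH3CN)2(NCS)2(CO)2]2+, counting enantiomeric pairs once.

5

An octahedron has six vertices in three trans pairs; every non-trans pair is cis.
There are 5 geometric isomers: CH3CN trans, NCS trans, CO trans; CH3CN trans, NCS cis, CO cis; CH3CN cis, NCS trans, CO cis; CH3CN cis, NCS cis, CO cis (chiral); CH3CN cis, NCS cis, CO trans.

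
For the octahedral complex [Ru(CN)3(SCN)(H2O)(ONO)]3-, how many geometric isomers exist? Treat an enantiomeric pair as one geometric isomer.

4

In an octahedral complex each vertex has one trans partner and four cis neighbours.
There are 4 geometric isomers: CN mer (3 arrangements); CN fac (chiral).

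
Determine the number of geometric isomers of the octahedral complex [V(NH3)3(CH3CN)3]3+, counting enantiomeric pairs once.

2

Systematic placement gives 2 geometric isomers: NH3 mer; NH3 fac.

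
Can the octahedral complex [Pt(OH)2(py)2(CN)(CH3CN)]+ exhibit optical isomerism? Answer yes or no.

yes

Working through the distinct placements yields 6 geometric isomers: OH trans, py trans; OH cis, py cis (3 arrangements, 2 chiral); OH cis, py trans; OH trans, py cis.
Of these, 2 lack any improper symmetry element and so occur as enantiomeric pairs, giving 6 + 2 = 8 stereoisomers in total.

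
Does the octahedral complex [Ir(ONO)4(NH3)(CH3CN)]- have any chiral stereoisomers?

An octahedron has six vertices in three trans pairs; every non-trans pair is cis.
Systematic placement gives 2 geometric isomers: NH3 and CH3CN mutually trans; NH3 and CH3CN mutually cis.
Each arrangement has an internal mirror plane or centre of symmetry, so none is chiral.

no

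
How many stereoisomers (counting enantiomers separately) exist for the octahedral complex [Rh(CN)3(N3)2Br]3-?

3

There are 3 geometric isomers: CN mer, N3 trans; CN fac, N3 cis; CN mer, N3 cis.
Each arrangement has an internal mirror plane or centre of symmetry, so none is chiral.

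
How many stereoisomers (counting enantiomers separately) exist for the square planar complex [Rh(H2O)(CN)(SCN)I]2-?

There are 3 geometric isomers: (CN/I trans, H2O/SCN trans); (CN/SCN trans, H2O/I trans); (CN/H2O trans, I/SCN trans).
Each arrangement has an internal mirror plane or centre of symmetry, so none is chiral.

3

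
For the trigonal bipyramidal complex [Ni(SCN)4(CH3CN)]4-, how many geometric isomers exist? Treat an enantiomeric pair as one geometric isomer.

2

Systematic placement gives 2 geometric isomers: CH3CN axial; CH3CN equatorial.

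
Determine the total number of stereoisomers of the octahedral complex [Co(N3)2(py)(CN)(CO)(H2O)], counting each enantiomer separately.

15

Systematic enumeration (placing each ligand type in turn and discarding arrangements equivalent by rotation or reflection) gives 9 geometric isomers.
Of these, 6 lack any improper symmetry element and so occur as enantiomeric pairs, giving 9 + 6 = 15 stereoisomers in total.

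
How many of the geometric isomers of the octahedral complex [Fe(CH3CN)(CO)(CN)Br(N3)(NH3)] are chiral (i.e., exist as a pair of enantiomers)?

15

The six octahedral sites form three mutually perpendicular trans pairs.
Placing the ligands in turn and identifying arrangements related by rotation or reflection leaves 15 distinct geometric isomers.
Of these, 15 lack any improper symmetry element and so occur as enantiomeric pairs, giving 15 + 15 = 30 stereoisomers in total.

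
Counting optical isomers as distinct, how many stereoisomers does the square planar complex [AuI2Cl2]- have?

2

The distinct arrangements are (2 in all): I cis; I trans.
Each arrangement has an internal mirror plane or centre of symmetry, so none is chiral.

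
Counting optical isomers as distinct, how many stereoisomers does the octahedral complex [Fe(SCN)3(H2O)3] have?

2

The six octahedral sites form three mutually perpendicular trans pairs.
Systematic placement gives 2 geometric isomers: SCN mer; SCN fac.
Each arrangement has an internal mirror plane or centre of symmetry, so none is chiral.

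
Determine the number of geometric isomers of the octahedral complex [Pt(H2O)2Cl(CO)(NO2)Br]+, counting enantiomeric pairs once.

9

Systematic enumeration (placing each ligand type in turn and discarding arrangements equivalent by rotation or reflection) gives 9 geometric isomers.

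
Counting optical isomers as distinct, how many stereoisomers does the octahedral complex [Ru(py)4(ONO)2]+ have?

2

The six octahedral sites form three mutually perpendicular trans pairs.
Working through the distinct placements yields 2 geometric isomers: ONO trans; ONO cis.
Each arrangement has an internal mirror plane or centre of symmetry, so none is chiral.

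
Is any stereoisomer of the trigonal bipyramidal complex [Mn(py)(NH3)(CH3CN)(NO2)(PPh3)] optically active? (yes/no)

In a trigonal bipyramid the two axial positions differ from the three equatorial ones.
Systematic enumeration (placing each ligand type in turn and discarding arrangements equivalent by rotation or reflection) gives 10 geometric isomers.
Of these, 10 lack any improper symmetry element and so occur as enantiomeric pairs, giving 10 + 10 = 20 stereoisomers in total.

yes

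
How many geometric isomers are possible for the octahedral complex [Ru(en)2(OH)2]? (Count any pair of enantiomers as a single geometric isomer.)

Each en is bidentate and must span two cis positions.
The distinct arrangements are (2 in all): OH trans; OH cis (chiral).

2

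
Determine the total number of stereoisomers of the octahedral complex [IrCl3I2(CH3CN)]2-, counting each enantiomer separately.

There are 3 geometric isomers: Cl mer, I trans; Cl fac, I cis; Cl mer, I cis.
Each arrangement has an internal mirror plane or centre of symmetry, so none is chiral.

3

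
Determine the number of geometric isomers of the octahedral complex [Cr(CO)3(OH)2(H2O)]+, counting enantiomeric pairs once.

3

An octahedron has six vertices in three trans pairs; every non-trans pair is cis.
The distinct arrangements are (3 in all): CO mer, OH trans; CO mer, OH cis; CO fac, OH cis.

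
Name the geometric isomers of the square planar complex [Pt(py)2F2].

cis and trans

A square has two trans pairs of vertices; adjacent vertices are cis.
There are 2 geometric isomers: py cis; py trans.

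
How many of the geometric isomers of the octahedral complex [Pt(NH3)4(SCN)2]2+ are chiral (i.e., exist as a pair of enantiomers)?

An octahedron has six vertices in three trans pairs; every non-trans pair is cis.
Working through the distinct placements yields 2 geometric isomers: SCN trans; SCN cis.
Each arrangement has an internal mirror plane or centre of symmetry, so none is chiral.

0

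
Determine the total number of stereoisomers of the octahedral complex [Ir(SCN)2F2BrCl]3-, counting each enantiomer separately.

There are 6 geometric isomers: SCN trans, F trans; SCN cis, F cis (3 arrangements, 2 chiral); SCN trans, F cis; SCN cis, F trans.
Of these, 2 lack any improper symmetry element and so occur as enantiomeric pairs, giving 6 + 2 = 8 stereoisomers in total.

8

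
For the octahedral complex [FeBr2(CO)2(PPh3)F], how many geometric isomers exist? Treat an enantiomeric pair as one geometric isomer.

6

In an octahedral complex each vertex has one trans partner and four cis neighbours.
There are 6 geometric isomers: Br trans, CO trans; Br trans, CO cis; Br cis, CO cis (3 arrangements, 2 chiral); Br cis, CO trans.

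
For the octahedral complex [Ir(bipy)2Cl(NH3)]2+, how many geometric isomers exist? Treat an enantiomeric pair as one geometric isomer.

2

An octahedron has six vertices in three trans pairs; every non-trans pair is cis.
Each bipy is bidentate and must span two cis positions.
Systematic placement gives 2 geometric isomers: Cl and NH3 mutually trans; Cl and NH3 mutually cis (chiral).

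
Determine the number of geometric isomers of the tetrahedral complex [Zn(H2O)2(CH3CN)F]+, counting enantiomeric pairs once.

All four vertices of a tetrahedron are equivalent and mutually adjacent, so cis/trans isomerism cannot arise.
Only one geometric arrangement is possible.

1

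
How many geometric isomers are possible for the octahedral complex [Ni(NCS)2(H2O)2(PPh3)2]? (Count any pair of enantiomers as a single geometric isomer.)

The six octahedral sites form three mutually perpendicular trans pairs.
The distinct arrangements are (5 in all): NCS trans, H2O trans, PPh3 trans; NCS cis, H2O trans, PPh3 cis; NCS cis, H2O cis, PPh3 trans; NCS cis, H2O cis, PPh3 cis (chiral); NCS trans, H2O cis, PPh3 cis.

5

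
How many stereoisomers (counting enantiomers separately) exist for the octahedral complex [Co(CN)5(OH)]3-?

1

In an octahedral complex each vertex has one trans partner and four cis neighbours.
Only one geometric arrangement is possible.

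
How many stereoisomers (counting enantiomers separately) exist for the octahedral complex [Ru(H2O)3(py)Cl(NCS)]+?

5

There are 4 geometric isomers: H2O mer (3 arrangements); H2O fac (chiral).
One of these lacks any improper symmetry element and so occurs as an enantiomeric pair, giving 4 + 1 = 5 stereoisomers in total.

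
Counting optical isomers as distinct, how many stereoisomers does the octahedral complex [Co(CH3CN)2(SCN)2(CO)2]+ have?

The six octahedral sites form three mutually perpendicular trans pairs.
Systematic placement gives 5 geometric isomers: CH3CN trans, SCN trans, CO trans; CH3CN trans, SCN cis, CO cis; CH3CN cis, SCN trans, CO cis; CH3CN cis, SCN cis, CO cis (chiral); CH3CN cis, SCN cis, CO trans.
One of these lacks any improper symmetry element and so occurs as an enantiomeric pair, giving 5 + 1 = 6 stereoisomers in total.

6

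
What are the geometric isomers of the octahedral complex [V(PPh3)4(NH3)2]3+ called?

The distinct arrangements are (2 in all): NH3 trans; NH3 cis.

cis and trans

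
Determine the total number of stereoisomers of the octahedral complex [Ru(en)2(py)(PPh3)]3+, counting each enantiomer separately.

In an octahedral complex each vertex has one trans partner and four cis neighbours.
Each en is bidentate and must span two cis positions.
The distinct arrangements are (2 in all): py and PPh3 mutually cis (chiral); py and PPh3 mutually trans.
One of these lacks any improper symmetry element and so occurs as an enantiomeric pair, giving 2 + 1 = 3 stereoisomers in total.

3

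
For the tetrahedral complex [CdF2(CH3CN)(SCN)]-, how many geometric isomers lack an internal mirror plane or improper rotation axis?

0

Only one geometric arrangement is possible.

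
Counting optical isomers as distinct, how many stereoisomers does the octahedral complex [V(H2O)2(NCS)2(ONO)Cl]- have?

8

An octahedron has six vertices in three trans pairs; every non-trans pair is cis.
Working through the distinct placements yields 6 geometric isomers: H2O cis, NCS cis (3 arrangements, 2 chiral); H2O cis, NCS trans; H2O trans, NCS cis; H2O trans, NCS trans.
Of these, 2 lack any improper symmetry element and so occur as enantiomeric pairs, giving 6 + 2 = 8 stereoisomers in total.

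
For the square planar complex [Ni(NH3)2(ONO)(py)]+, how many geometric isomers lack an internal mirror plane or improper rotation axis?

0

Systematic placement gives 2 geometric isomers: NH3 cis; NH3 trans.
Each arrangement has an internal mirror plane or centre of symmetry, so none is chiral.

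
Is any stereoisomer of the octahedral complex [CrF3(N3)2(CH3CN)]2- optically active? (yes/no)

There are 3 geometric isomers: F mer, N3 trans; F fac, N3 cis; F mer, N3 cis.
Each arrangement has an internal mirror plane or centre of symmetry, so none is chiral.

no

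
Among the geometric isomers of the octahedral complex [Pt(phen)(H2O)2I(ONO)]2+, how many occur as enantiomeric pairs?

2

In an octahedral complex each vertex has one trans partner and four cis neighbours.
Each phen is bidentate and must span two cis positions.
Systematic placement gives 4 geometric isomers: H2O trans; H2O cis (3 arrangements, 2 chiral).
Of these, 2 lack any improper symmetry element and so occur as enantiomeric pairs, giving 4 + 2 = 6 stereoisomers in total.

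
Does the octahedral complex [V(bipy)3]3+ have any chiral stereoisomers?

Each bipy is bidentate and must span two cis positions.
Only one geometric arrangement is possible; it has no improper symmetry element, so it exists as a pair of enantiomers (2 stereoisomers).

yes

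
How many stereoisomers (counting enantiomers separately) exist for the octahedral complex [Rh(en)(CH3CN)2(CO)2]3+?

In an octahedral complex each vertex has one trans partner and four cis neighbours.
Each en is bidentate and must span two cis positions.
The distinct arrangements are (3 in all): CH3CN trans, CO cis; CH3CN cis, CO cis (chiral); CH3CN cis, CO trans.
One of these lacks any improper symmetry element and so occurs as an enantiomeric pair, giving 3 + 1 = 4 stereoisomers in total.

4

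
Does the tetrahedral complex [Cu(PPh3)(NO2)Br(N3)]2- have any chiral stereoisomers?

yes

In a tetrahedral complex all four positions are equivalent and every pair of ligands is adjacent — there is no cis/trans distinction.
Only one geometric arrangement is possible; it has no improper symmetry element, so it exists as a pair of enantiomers (2 stereoisomers).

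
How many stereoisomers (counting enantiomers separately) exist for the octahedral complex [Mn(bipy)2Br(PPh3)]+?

The six octahedral sites form three mutually perpendicular trans pairs.
Each bipy is bidentate and must span two cis positions.
The distinct arrangements are (2 in all): Br and PPh3 mutually trans; Br and PPh3 mutually cis (chiral).
One of these lacks any improper symmetry element and so occurs as an enantiomeric pair, giving 2 + 1 = 3 stereoisomers in total.

3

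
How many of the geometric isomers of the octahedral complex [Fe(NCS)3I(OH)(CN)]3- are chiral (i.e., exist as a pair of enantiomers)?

The six octahedral sites form three mutually perpendicular trans pairs.
Systematic placement gives 4 geometric isomers: NCS mer (3 arrangements); NCS fac (chiral).
One of these lacks any improper symmetry element and so occurs as an enantiomeric pair, giving 4 + 1 = 5 stereoisomers in total.

1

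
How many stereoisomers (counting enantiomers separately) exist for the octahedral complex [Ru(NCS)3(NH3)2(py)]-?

An octahedron has six vertices in three trans pairs; every non-trans pair is cis.
The distinct arrangements are (3 in all): NCS mer, NH3 cis; NCS mer, NH3 trans; NCS fac, NH3 cis.
Each arrangement has an internal mirror plane or centre of symmetry, so none is chiral.

3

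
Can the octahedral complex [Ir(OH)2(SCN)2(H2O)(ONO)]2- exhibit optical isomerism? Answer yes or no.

In an octahedral complex each vertex has one trans partner and four cis neighbours.
Systematic placement gives 6 geometric isomers: OH cis, SCN trans; OH cis, SCN cis (3 arrangements, 2 chiral); OH trans, SCN trans; OH trans, SCN cis.
Of these, 2 lack any improper symmetry element and so occur as enantiomeric pairs, giving 6 + 2 = 8 stereoisomers in total.

yes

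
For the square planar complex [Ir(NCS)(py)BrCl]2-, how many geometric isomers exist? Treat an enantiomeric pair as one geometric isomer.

3

In a square planar complex each vertex has one trans partner and two cis neighbours.
Working through the distinct placements yields 3 geometric isomers: (Br/NCS trans, Cl/py trans); (Br/py trans, Cl/NCS trans); (Br/Cl trans, NCS/py trans).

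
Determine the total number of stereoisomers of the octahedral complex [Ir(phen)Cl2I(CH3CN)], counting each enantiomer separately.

In an octahedral complex each vertex has one trans partner and four cis neighbours.
Each phen is bidentate and must span two cis positions.
There are 4 geometric isomers: Cl cis (3 arrangements, 2 chiral); Cl trans.
Of these, 2 lack any improper symmetry element and so occur as enantiomeric pairs, giving 4 + 2 = 6 stereoisomers in total.

6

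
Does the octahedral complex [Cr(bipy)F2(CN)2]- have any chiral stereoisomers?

In an octahedral complex each vertex has one trans partner and four cis neighbours.
Each bipy is bidentate and must span two cis positions.
Systematic placement gives 3 geometric isomers: F cis, CN trans; F cis, CN cis (chiral); F trans, CN cis.
One of these lacks any improper symmetry element and so occurs as an enantiomeric pair, giving 3 + 1 = 4 stereoisomers in total.

yes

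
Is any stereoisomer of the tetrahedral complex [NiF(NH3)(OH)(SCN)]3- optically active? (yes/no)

yes

In a tetrahedral complex all four positions are equivalent and every pair of ligands is adjacent — there is no cis/trans distinction.
Only one geometric arrangement is possible; it has no improper symmetry element, so it exists as a pair of enantiomers (2 stereoisomers).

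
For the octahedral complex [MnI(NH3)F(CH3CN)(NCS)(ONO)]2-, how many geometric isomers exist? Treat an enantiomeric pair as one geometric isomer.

The six octahedral sites form three mutually perpendicular trans pairs.
Systematic enumeration (placing each ligand type in turn and discarding arrangements equivalent by rotation or reflection) gives 15 geometric isomers.

15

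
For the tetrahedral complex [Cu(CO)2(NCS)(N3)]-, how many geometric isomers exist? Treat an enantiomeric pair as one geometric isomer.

In a tetrahedral complex all four positions are equivalent and every pair of ligands is adjacent — there is no cis/trans distinction.
Only one geometric arrangement is possible.

1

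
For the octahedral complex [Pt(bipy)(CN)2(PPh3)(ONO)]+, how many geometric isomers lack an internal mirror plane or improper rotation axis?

2

The six octahedral sites form three mutually perpendicular trans pairs.
Each bipy is bidentate and must span two cis positions.
The distinct arrangements are (4 in all): CN trans; CN cis (3 arrangements, 2 chiral).
Of these, 2 lack any improper symmetry element and so occur as enantiomeric pairs, giving 4 + 2 = 6 stereoisomers in total.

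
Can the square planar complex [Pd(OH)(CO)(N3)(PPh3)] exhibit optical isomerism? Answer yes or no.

A square has two trans pairs of vertices; adjacent vertices are cis.
Systematic placement gives 3 geometric isomers: (CO/OH trans, N3/PPh3 trans); (CO/PPh3 trans, N3/OH trans); (CO/N3 trans, OH/PPh3 trans).
Each arrangement has an internal mirror plane or centre of symmetry, so none is chiral.

no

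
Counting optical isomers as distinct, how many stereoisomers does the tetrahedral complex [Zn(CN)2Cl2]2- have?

All four vertices of a tetrahedron are equivalent and mutually adjacent, so cis/trans isomerism cannot arise.
Only one geometric arrangement is possible.

1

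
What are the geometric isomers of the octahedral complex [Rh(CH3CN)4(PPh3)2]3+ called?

cis and trans

An octahedron has six vertices in three trans pairs; every non-trans pair is cis.
Systematic placement gives 2 geometric isomers: PPh3 trans; PPh3 cis.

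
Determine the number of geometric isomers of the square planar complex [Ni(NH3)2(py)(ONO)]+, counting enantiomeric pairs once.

In a square planar complex each vertex has one trans partner and two cis neighbours.
There are 2 geometric isomers: NH3 cis; NH3 trans.

2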